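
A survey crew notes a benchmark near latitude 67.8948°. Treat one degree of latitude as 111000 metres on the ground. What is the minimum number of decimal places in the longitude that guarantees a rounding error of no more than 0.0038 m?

7 decimal places

At 67.8948° one degree of longitude covers 111000 × cos 67.8948° ≈ 111000 × 0.3763 ≈ 41770.2 m.
With N decimal places the half-ulp bound is 0.5·10⁻ᴺ°, or 0.5·10⁻ᴺ × 41770.2 m on the ground.
Setting 20885.1 × 10⁻ᴺ ≤ 0.0038 gives 10ᴺ ≥ 5.496e+06, i.e. N ≥ 6.74.
N = 6 would give 0.0209 m (too coarse); N = 7 gives 0.00209 m ≤ 0.0038 m.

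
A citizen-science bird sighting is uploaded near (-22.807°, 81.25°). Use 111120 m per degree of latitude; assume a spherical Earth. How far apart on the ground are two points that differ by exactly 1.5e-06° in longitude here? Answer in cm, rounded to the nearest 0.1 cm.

1.5e-06° of longitude at 22.807° is 1.5e-06 × 111120 × cos 22.807° ≈ 1.5e-06 × 102432 = 0.153648 m.
That is 0.153648 m = 15.365 cm.

15.4 cm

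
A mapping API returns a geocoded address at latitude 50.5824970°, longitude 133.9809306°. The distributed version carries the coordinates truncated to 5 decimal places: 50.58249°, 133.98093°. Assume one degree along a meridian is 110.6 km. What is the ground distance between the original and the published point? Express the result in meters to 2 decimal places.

0.78 meters

Δlat = 50.5824970 − 50.58249 = +0.0000070°; Δlon = 133.9809306 − 133.98093 = +0.0000006°.
N–S: 0.0000070° × 110600 m/° = 0.7742 m.
E–W at 50.5825°: 0.0000006° × 110600 × cos 50.5825° = 0.0000006 × 110600 × 0.6350 ≈ 0.0421364 m.
Distance: √(0.7742² + 0.0421364²) ≈ 0.775346 m.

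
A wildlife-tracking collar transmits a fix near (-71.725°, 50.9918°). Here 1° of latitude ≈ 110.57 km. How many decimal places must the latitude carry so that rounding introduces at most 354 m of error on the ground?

3

One degree of latitude covers 110570 m.
Rounding to N decimal places gives at most 0.5 × 10⁻ᴺ degrees of error, i.e. 0.5 × 10⁻ᴺ × 110570 m.
Need 0.5 × 110570 × 10⁻ᴺ ≤ 354 → 10⁻ᴺ ≤ 6.403e-03, so N ≥ 2.19.
So 3 decimal places suffice (55.3 m); 2 would allow up to 553 m.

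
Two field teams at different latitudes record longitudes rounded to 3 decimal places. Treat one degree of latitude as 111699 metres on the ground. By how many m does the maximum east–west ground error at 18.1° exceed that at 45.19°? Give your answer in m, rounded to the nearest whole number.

Rounding to 3 decimal places leaves the longitude within ±0.0005° of the true value.
At 18.1°: 0.0005° × 111699 × cos 18.1° = 0.0005 × 111699 × 0.9505 ≈ 53.086 m.
Error at 45.19° = 0.0005° × 111699 × cos 45.19° ≈ 55.849 × 0.7048 = 39.36 m.
Difference: 53.086 − 39.36 = 13.725 m.

14 m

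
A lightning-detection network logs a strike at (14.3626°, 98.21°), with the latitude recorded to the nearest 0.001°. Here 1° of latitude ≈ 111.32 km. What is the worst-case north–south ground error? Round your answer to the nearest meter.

Rounding to 3 decimal places leaves the latitude within ±0.0005° of the true value.
So the N–S error is at most 0.0005 × 111320 = 55.66 m.

56 meters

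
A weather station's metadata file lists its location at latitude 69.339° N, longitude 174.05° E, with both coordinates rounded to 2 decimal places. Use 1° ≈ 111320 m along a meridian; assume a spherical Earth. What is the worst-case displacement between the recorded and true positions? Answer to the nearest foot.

1936 feet

Rounding to 2 decimal places leaves each coordinate within ±0.005° of the true value.
N–S: 0.005° × 111320 m/° = 556.6 m.
E–W at 69.339°: 0.005° × 111320 × cos 69.339° = 0.005 × 111320 × 0.3528 ≈ 196.39 m.
Combining orthogonally: (556.6² + 196.39²)^½ ≈ 590.231 m.
In feet: 590.231 m ÷ 0.3048 ≈ 1936.5 ft.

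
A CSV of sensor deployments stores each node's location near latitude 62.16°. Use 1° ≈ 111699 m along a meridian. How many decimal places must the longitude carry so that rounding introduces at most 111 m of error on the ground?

At 62.16° one degree of longitude covers 111699 × cos 62.16° ≈ 111699 × 0.4670 ≈ 52163.9 m.
N decimal places → at most half a unit in the last place, 0.5 × 10⁻ᴺ° = 52163.9/2 × 10⁻ᴺ m.
Need 0.5 × 52163.9 × 10⁻ᴺ ≤ 111 → 10⁻ᴺ ≤ 4.256e-03, so N ≥ 2.37.
N = 2 would give 261 m (too coarse); N = 3 gives 26.1 m ≤ 111 m.

3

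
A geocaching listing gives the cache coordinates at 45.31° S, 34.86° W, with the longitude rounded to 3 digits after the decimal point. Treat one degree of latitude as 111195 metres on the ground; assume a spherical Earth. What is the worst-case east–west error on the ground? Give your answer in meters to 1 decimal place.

39.1 meters

Rounding to 3 decimal places leaves the longitude within ±0.0005° of the true value.
One degree of longitude at 45.31° is 111195 × cos 45.31° ≈ 111195 × 0.7033 = 78200.2 m.
East–west error: 0.0005° × 78200.2 m/° ≈ 39.1001 m.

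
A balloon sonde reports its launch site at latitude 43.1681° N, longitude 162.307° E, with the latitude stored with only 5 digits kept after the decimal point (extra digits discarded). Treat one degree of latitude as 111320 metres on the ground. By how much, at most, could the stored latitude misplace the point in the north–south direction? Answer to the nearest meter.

1 meters

Truncating at 5 decimal places can drop up to a full unit in the last place, so the latitude may be off by as much as 1e-05°.
North–south distance: 1e-05° × 111320 m/° = 1.1132 m.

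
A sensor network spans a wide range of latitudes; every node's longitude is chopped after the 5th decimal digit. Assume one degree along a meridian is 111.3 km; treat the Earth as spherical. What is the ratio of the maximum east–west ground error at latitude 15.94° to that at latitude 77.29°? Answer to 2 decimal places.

4.37

Truncating at 5 decimal places can drop up to a full unit in the last place, so the longitude may be off by as much as 1e-05°.
At 15.94°: 1e-05° × 111300 × cos 15.94° = 1e-05 × 111300 × 0.9615 ≈ 1.0702 m.
At 77.29°: 1e-05° × 111300 × cos 77.29° = 1e-05 × 111300 × 0.2200 ≈ 0.24488 m.
The ratio reduces to cos 15.94° / cos 77.29° = 0.9615/0.2200 ≈ 4.3704.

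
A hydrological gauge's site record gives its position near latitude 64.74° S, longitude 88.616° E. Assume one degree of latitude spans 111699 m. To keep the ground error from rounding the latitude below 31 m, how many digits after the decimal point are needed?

One degree of latitude covers 111699 m.
Rounding to N decimal places gives at most 0.5 × 10⁻ᴺ degrees of error, i.e. 0.5 × 10⁻ᴺ × 111699 m.
Need 0.5 × 111699 × 10⁻ᴺ ≤ 31 → 10⁻ᴺ ≤ 5.551e-04, so N ≥ 3.26.
So 4 decimal places suffice (5.58 m); 3 would allow up to 55.8 m.

4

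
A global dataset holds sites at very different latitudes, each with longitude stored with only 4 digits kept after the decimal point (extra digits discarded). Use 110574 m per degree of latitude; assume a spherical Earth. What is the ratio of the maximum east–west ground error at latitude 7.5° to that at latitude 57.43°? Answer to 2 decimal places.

Truncating at 4 decimal places can drop up to a full unit in the last place, so the longitude may be off by as much as 0.0001°.
Error at 7.5° = 0.0001° × 110574 × cos 7.5° ≈ 11.057 × 0.9914 = 10.963 m.
Error at 57.43° = 0.0001° × 110574 × cos 57.43° ≈ 11.057 × 0.5383 = 5.9525 m.
The ratio reduces to cos 7.5° / cos 57.43° = 0.9914/0.5383 ≈ 1.8417.

1.84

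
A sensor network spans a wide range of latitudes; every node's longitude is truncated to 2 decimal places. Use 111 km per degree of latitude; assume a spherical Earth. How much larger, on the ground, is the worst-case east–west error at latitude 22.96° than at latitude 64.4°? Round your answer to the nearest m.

Truncating at 2 decimal places can drop up to a full unit in the last place, so the longitude may be off by as much as 0.01°.
At 22.96°: 0.01° × 111000 × cos 22.96° = 0.01 × 111000 × 0.9208 ≈ 1022.1 m.
At 64.4°: 0.01° × 111000 × cos 64.4° = 0.01 × 111000 × 0.4321 ≈ 479.62 m.
So the lower-latitude error exceeds the higher by 1022.1 − 479.62 = 542.45 m.

542 m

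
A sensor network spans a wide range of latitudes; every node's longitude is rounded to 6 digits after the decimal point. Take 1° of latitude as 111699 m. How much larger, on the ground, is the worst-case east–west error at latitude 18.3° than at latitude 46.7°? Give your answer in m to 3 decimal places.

0.015 m

Rounding to 6 decimal places leaves the longitude within ±5e-07° of the true value.
Error at 18.3° = 5e-07° × 111699 × cos 18.3° ≈ 0.055849 × 0.9494 = 0.053025 m.
Error at 46.7° = 5e-07° × 111699 × cos 46.7° ≈ 0.055849 × 0.6858 = 0.038303 m.
So the lower-latitude error exceeds the higher by 0.053025 − 0.038303 = 0.014722 m.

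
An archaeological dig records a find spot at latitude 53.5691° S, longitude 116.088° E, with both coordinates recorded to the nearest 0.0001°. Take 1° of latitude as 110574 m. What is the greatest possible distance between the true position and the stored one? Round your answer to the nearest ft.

21 ft

Rounding to 4 decimal places leaves each coordinate within ±5e-05° of the true value.
N–S: 5e-05° × 110574 m/° = 5.5287 m.
E–W at 53.5691°: 5e-05° × 110574 × cos 53.5691° = 5e-05 × 110574 × 0.5939 ≈ 3.28323 m.
Worst case both components are at the extreme and orthogonal: √(5.5287² + 3.28323²) ≈ 6.4301 m.
In feet: 6.4301 m ÷ 0.3048 ≈ 21.096 ft.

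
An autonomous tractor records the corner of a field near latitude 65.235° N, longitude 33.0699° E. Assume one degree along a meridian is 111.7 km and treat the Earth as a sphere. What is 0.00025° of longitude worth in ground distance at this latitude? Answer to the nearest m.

One degree of longitude here spans 111700 × cos 65.235° = 111700 × 0.4189 ≈ 46790.8 m; 0.00025° of that is 11.6977 m.

12 m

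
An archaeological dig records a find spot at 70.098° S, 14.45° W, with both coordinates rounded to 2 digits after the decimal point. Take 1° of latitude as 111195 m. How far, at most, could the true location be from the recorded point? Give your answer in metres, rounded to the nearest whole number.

Rounding to 2 decimal places leaves each coordinate within ±0.005° of the true value.
N–S: 0.005° × 111195 m/° = 555.975 m.
East–west component at 70.098°: 0.005° × 111195 × cos 70.098° ≈ 0.005 × 37852.2 ≈ 189.261 m.
The two errors are perpendicular, so the maximum displacement is √(555.975² + 189.261²) ≈ 587.306 m.

587 metres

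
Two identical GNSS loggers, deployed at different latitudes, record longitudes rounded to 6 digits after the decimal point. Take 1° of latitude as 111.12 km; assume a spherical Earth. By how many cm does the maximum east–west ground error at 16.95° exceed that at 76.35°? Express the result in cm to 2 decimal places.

Rounding to 6 decimal places leaves the longitude within ±5e-07° of the true value.
Error at 16.95° = 5e-07° × 111120 × cos 16.95° ≈ 0.05556 × 0.9566 = 0.053146 m.
At 76.35°: 5e-07° × 111120 × cos 76.35° = 5e-07 × 111120 × 0.2360 ≈ 0.013112 m.
Difference: 0.053146 − 0.013112 = 0.040035 m.
That is 0.0400348 m = 4.0035 cm.

4.00 cm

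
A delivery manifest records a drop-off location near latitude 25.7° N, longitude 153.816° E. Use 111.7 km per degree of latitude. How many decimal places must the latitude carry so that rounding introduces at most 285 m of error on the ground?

3 decimal places

One degree of latitude covers 111700 m.
With N decimal places the half-ulp bound is 0.5·10⁻ᴺ°, or 0.5·10⁻ᴺ × 111700 m on the ground.
Setting 55850 × 10⁻ᴺ ≤ 285 gives 10ᴺ ≥ 196, i.e. N ≥ 2.29.
N = 2 would give 558 m (too coarse); N = 3 gives 55.9 m ≤ 285 m.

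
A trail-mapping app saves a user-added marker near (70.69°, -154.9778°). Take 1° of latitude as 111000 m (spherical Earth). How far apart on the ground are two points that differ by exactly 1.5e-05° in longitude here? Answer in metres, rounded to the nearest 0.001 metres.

0.551 metres

At 70.69° a degree of longitude is 111000 × cos 70.69° ≈ 36705.4 m, so 1.5e-05° corresponds to 0.550581 m.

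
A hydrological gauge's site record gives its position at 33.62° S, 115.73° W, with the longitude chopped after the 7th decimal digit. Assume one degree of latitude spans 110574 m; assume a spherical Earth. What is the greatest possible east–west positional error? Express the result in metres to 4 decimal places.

0.0092 metres

Truncating at 7 decimal places can drop up to a full unit in the last place, so the longitude may be off by as much as 1e-07°.
Parallels shrink by cos φ, so at 33.62° a degree of longitude is 110574 × 0.8327 ≈ 92078.1 m.
East–west error: 1e-07° × 92078.1 m/° ≈ 0.00920781 m.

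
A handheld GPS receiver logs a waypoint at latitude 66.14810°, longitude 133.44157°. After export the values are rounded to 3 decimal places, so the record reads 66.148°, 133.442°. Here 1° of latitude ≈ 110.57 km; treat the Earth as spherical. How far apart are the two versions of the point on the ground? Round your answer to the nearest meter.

22 meters

The latitude changed by +0.00010° and the longitude by -0.00043°.
North–south shift: 0.00010 × 110570 = 11.057 m.
East–west at this latitude: -0.00043° × 110570 × cos 66.148° ≈ -0.00043 × 44711.8 = -19.2261 m.
Distance: √(11.057² + 19.2261²) ≈ 22.1788 m.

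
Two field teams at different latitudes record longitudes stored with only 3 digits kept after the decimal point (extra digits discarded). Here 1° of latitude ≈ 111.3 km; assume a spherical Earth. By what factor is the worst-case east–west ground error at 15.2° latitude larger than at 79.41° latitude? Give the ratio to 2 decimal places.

Truncating at 3 decimal places can drop up to a full unit in the last place, so the longitude may be off by as much as 0.001°.
Error at 15.2° = 0.001° × 111300 × cos 15.2° ≈ 111.3 × 0.9650 = 107.41 m.
Error at 79.41° = 0.001° × 111300 × cos 79.41° ≈ 111.3 × 0.1838 = 20.455 m.
The ratio reduces to cos 15.2° / cos 79.41° = 0.9650/0.1838 ≈ 5.2509.

5.25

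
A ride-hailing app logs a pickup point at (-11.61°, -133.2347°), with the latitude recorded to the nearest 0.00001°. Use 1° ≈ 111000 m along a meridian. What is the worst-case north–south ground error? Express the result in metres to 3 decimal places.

0.555 metres

Rounding to 5 decimal places leaves the latitude within ±5e-06° of the true value.
North–south distance: 5e-06° × 111000 m/° = 0.555 m.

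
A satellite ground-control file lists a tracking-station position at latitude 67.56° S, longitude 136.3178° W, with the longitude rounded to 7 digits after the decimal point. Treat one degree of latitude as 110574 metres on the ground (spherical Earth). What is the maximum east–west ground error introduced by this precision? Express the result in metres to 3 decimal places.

0.002 metres

Rounding to 7 decimal places leaves the longitude within ±5e-08° of the true value.
At latitude 67.56° a degree of longitude spans 110574 m × cos 67.56° = 110574 × 0.3817 ≈ 42207.8 m.
East–west error: 5e-08° × 42207.8 m/° ≈ 0.00211039 m.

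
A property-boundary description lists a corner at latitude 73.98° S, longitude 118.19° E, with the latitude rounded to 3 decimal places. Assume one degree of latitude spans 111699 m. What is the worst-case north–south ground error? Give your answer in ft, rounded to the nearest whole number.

Rounding to 3 decimal places leaves the latitude within ±0.0005° of the true value.
So the N–S error is at most 0.0005 × 111699 = 55.8495 m.
Converting: 55.8495 m × 3.2808 ft/m ≈ 183.23 ft.

183 ft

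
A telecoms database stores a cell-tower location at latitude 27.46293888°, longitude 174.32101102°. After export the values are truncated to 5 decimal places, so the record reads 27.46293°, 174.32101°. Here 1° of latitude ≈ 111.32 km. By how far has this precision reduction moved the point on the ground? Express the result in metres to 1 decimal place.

1.0 metres

Δlat = 27.46293888 − 27.46293 = +0.00000888°; Δlon = 174.32101102 − 174.32101 = +0.00000102°.
N–S: 0.00000888° × 111320 m/° = 0.988522 m.
East–west at this latitude: 0.00000102° × 111320 × cos 27.4629° ≈ 0.00000102 × 98775.3 = 0.100751 m.
Distance: √(0.988522² + 0.100751²) ≈ 0.993643 m.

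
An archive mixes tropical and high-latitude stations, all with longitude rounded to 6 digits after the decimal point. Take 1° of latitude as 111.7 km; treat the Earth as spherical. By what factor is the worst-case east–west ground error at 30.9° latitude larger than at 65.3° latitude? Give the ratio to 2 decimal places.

2.05

Rounding to 6 decimal places leaves the longitude within ±5e-07° of the true value.
At 30.9°: 5e-07° × 111700 × cos 30.9° = 5e-07 × 111700 × 0.8581 ≈ 0.047923 m.
Error at 65.3° = 5e-07° × 111700 × cos 65.3° ≈ 0.05585 × 0.4179 = 0.023338 m.
Ratio: 0.047923 / 0.023338 = cos 30.9° / cos 65.3° ≈ 2.0534.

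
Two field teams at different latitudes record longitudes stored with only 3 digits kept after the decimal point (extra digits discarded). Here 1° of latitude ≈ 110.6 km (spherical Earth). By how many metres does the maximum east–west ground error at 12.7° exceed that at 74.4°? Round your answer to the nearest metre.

Truncating at 3 decimal places can drop up to a full unit in the last place, so the longitude may be off by as much as 0.001°.
At 12.7°: 0.001° × 110600 × cos 12.7° = 0.001 × 110600 × 0.9755 ≈ 107.89 m.
At 74.4°: 0.001° × 110600 × cos 74.4° = 0.001 × 110600 × 0.2689 ≈ 29.743 m.
Difference: 107.89 − 29.743 = 78.152 m.

78 metres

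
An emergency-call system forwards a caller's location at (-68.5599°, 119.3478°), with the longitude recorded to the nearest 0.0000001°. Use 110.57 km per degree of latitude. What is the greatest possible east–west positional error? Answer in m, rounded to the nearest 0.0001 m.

0.0020 m

Rounding to 7 decimal places leaves the longitude within ±5e-08° of the true value.
One degree of longitude at 68.5599° is 110570 × cos 68.5599° ≈ 110570 × 0.3655 = 40416.5 m.
So at most 5e-08° × 40416.5 ≈ 0.00202082 m east–west.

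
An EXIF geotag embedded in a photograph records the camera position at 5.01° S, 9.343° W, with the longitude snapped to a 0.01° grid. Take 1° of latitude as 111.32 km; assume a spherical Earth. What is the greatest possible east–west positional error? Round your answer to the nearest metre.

With a 0.01° grid the true value lies within half a step, ±0.01°/2 = ±0.005°, of the stored one.
At latitude 5.01° a degree of longitude spans 111320 m × cos 5.01° = 111320 × 0.9962 ≈ 110895 m.
East–west error: 0.005° × 110895 m/° ≈ 554.473 m.

554 metres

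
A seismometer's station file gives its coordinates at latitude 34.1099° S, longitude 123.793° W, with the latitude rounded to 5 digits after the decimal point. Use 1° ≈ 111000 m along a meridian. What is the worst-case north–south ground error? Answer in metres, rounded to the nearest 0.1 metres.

0.6 metres

Rounding to 5 decimal places leaves the latitude within ±5e-06° of the true value.
Along the meridian that is 5e-06° × 111000 m/° = 0.555 m.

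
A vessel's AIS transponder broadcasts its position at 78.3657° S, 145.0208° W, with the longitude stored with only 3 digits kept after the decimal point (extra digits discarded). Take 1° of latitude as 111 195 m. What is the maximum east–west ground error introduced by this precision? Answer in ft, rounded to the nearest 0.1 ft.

73.6 ft

Truncating at 3 decimal places can drop up to a full unit in the last place, so the longitude may be off by as much as 0.001°.
Parallels shrink by cos φ, so at 78.3657° a degree of longitude is 111195 × 0.2017 ≈ 22424.1 m.
East–west error: 0.001° × 22424.1 m/° ≈ 22.4241 m.
Converting: 22.4241 m × 3.2808 ft/m ≈ 73.57 ft.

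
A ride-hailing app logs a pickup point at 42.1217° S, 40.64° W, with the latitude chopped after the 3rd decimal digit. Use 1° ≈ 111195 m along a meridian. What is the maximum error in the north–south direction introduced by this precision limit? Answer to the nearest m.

111 m

Truncating at 3 decimal places can drop up to a full unit in the last place, so the latitude may be off by as much as 0.001°.
So the N–S error is at most 0.001 × 111195 = 111.195 m.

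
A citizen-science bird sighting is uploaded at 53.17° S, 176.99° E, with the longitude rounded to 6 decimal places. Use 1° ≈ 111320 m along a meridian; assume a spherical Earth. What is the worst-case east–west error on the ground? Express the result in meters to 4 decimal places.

0.0334 meters

Rounding to 6 decimal places leaves the longitude within ±5e-07° of the true value.
One degree of longitude at 53.17° is 111320 × cos 53.17° ≈ 111320 × 0.5994 = 66730 m.
Maximum E–W displacement: 5e-07 × 66730 = 0.033365 m.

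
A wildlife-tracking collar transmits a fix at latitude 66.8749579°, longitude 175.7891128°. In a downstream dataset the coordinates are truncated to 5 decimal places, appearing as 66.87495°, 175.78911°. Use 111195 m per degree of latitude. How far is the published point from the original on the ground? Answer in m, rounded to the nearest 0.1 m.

0.9 m

Δlat = 66.8749579 − 66.87495 = +0.0000079°; Δlon = 175.7891128 − 175.78911 = +0.0000028°.
North–south shift: 0.0000079 × 111195 = 0.87844 m.
E–W at 66.8749°: 0.0000028° × 111195 × cos 66.8749° = 0.0000028 × 111195 × 0.3927 ≈ 0.122278 m.
Distance: √(0.87844² + 0.122278²) ≈ 0.88691 m.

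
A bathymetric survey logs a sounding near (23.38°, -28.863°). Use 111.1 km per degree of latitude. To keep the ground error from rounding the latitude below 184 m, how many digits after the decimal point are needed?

One degree of latitude covers 111100 m.
N decimal places → at most half a unit in the last place, 0.5 × 10⁻ᴺ° = 111100/2 × 10⁻ᴺ m.
Setting 55550 × 10⁻ᴺ ≤ 184 gives 10ᴺ ≥ 301.9, i.e. N ≥ 2.48.
N = 2 would give 556 m (too coarse); N = 3 gives 55.6 m ≤ 184 m.

3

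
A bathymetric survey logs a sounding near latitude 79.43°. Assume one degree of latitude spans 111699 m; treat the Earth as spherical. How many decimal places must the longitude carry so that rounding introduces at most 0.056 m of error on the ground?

6

At 79.43° one degree of longitude covers 111699 × cos 79.43° ≈ 111699 × 0.1834 ≈ 20489.7 m.
With N decimal places the half-ulp bound is 0.5·10⁻ᴺ°, or 0.5·10⁻ᴺ × 20489.7 m on the ground.
Setting 10244.8 × 10⁻ᴺ ≤ 0.056 gives 10ᴺ ≥ 1.829e+05, i.e. N ≥ 5.26.
N = 5 would give 0.102 m (too coarse); N = 6 gives 0.0102 m ≤ 0.056 m.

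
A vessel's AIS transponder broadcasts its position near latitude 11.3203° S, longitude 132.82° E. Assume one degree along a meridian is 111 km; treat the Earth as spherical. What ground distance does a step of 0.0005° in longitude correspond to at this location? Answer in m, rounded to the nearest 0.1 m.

54.4 m

0.0005° of longitude at 11.3203° is 0.0005 × 111000 × cos 11.3203° ≈ 0.0005 × 108841 = 54.4203 m.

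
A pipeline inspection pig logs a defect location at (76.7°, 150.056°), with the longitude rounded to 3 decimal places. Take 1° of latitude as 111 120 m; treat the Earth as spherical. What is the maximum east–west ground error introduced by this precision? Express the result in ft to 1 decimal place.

Rounding to 3 decimal places leaves the longitude within ±0.0005° of the true value.
At latitude 76.7° a degree of longitude spans 111120 m × cos 76.7° = 111120 × 0.2300 ≈ 25563.1 m.
East–west error: 0.0005° × 25563.1 m/° ≈ 12.7816 m.
Converting: 12.7816 m × 3.2808 ft/m ≈ 41.934 ft.

41.9 ft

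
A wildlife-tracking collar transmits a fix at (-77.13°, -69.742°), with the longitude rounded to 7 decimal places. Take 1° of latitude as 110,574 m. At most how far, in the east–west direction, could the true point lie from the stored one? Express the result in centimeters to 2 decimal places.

Rounding to 7 decimal places leaves the longitude within ±5e-08° of the true value.
One degree of longitude at 77.13° is 110574 × cos 77.13° ≈ 110574 × 0.2227 = 24629.2 m.
East–west error: 5e-08° × 24629.2 m/° ≈ 0.00123146 m.
That is 0.00123146 m = 0.12315 cm.

0.12 centimeters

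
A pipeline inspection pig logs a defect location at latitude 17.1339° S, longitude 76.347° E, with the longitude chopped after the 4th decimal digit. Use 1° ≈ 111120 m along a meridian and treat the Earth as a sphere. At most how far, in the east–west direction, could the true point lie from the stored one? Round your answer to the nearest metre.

11 metres

Truncating at 4 decimal places can drop up to a full unit in the last place, so the longitude may be off by as much as 0.0001°.
Parallels shrink by cos φ, so at 17.1339° a degree of longitude is 111120 × 0.9556 ≈ 106188 m.
East–west error: 0.0001° × 106188 m/° ≈ 10.6188 m.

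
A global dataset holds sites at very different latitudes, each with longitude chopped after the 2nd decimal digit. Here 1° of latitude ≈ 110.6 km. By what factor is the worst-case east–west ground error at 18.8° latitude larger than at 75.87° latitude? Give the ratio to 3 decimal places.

3.878

Truncating at 2 decimal places can drop up to a full unit in the last place, so the longitude may be off by as much as 0.01°.
Error at 18.8° = 0.01° × 110600 × cos 18.8° ≈ 1106 × 0.9466 = 1047 m.
Error at 75.87° = 0.01° × 110600 × cos 75.87° ≈ 1106 × 0.2441 = 270 m.
The ratio reduces to cos 18.8° / cos 75.87° = 0.9466/0.2441 ≈ 3.8778.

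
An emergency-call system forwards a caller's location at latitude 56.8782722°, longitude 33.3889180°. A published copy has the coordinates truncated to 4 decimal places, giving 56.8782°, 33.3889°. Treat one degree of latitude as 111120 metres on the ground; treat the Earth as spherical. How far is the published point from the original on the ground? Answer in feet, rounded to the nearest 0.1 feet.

Δlat = 56.8782722 − 56.8782 = +0.0000722°; Δlon = 33.3889180 − 33.3889 = +0.0000180°.
North–south shift: 0.0000722 × 111120 = 8.02286 m.
East–west at this latitude: 0.0000180° × 111120 × cos 56.8782° ≈ 0.0000180 × 60718.3 = 1.09293 m.
Hypotenuse of the two orthogonal shifts: √(8.02286² + 1.09293²) = 8.09696 m.
Converting: 8.09696 m × 3.2808 ft/m ≈ 26.565 ft.

26.6 feet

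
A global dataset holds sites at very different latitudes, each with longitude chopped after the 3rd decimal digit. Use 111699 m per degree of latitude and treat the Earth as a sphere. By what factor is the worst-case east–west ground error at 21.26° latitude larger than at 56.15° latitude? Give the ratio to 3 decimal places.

1.673

Truncating at 3 decimal places can drop up to a full unit in the last place, so the longitude may be off by as much as 0.001°.
Error at 21.26° = 0.001° × 111699 × cos 21.26° ≈ 111.7 × 0.9319 = 104.1 m.
Error at 56.15° = 0.001° × 111699 × cos 56.15° ≈ 111.7 × 0.5570 = 62.219 m.
The ratio reduces to cos 21.26° / cos 56.15° = 0.9319/0.5570 ≈ 1.6731.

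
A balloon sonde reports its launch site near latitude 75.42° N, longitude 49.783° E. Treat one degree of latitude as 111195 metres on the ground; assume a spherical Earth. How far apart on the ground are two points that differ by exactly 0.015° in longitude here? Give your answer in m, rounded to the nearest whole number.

420 m

One degree of longitude here spans 111195 × cos 75.42° = 111195 × 0.2517 ≈ 27991.3 m; 0.015° of that is 419.869 m.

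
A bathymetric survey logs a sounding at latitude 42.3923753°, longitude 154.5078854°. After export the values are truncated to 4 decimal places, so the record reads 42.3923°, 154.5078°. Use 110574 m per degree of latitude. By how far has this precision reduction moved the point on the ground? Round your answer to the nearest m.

The latitude changed by +0.0000753° and the longitude by +0.0000854°.
N–S: 0.0000753° × 110574 m/° = 8.32622 m.
East–west at this latitude: 0.0000854° × 110574 × cos 42.3923° ≈ 0.0000854 × 81664 = 6.9741 m.
Combined displacement = (8.32622² + 6.9741²)^½ ≈ 10.8611 m.

11 m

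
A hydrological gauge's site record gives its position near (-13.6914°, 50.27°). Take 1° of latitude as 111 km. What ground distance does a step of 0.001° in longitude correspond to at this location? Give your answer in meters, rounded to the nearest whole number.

At 13.6914° a degree of longitude is 111000 × cos 13.6914° ≈ 107846 m, so 0.001° corresponds to 107.846 m.

108 meters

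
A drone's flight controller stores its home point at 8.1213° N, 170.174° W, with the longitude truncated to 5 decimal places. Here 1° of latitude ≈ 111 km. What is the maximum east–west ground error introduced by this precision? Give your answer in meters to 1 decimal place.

1.1 meters

Truncating at 5 decimal places can drop up to a full unit in the last place, so the longitude may be off by as much as 1e-05°.
Parallels shrink by cos φ, so at 8.1213° a degree of longitude is 111000 × 0.9900 ≈ 109887 m.
So at most 1e-05° × 109887 ≈ 1.09887 m east–west.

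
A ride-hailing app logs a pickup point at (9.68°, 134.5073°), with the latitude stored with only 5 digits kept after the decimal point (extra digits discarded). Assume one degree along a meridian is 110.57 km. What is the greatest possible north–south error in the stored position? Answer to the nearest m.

1 m

Truncating at 5 decimal places can drop up to a full unit in the last place, so the latitude may be off by as much as 1e-05°.
North–south distance: 1e-05° × 110570 m/° = 1.1057 m.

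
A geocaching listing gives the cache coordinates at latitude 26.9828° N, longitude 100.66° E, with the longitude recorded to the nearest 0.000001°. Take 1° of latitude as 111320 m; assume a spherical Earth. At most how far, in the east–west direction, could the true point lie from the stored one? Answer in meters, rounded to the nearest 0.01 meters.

Rounding to 6 decimal places leaves the longitude within ±5e-07° of the true value.
Parallels shrink by cos φ, so at 26.9828° a degree of longitude is 111320 × 0.8911 ≈ 99202 m.
Maximum E–W displacement: 5e-07 × 99202 = 0.049601 m.

0.05 meters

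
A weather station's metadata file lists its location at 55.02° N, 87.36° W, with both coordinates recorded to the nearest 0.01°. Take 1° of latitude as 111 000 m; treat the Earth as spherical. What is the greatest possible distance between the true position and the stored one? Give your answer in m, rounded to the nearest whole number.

Rounding to 2 decimal places leaves each coordinate within ±0.005° of the true value.
Latitude error → 0.005 × 111000 = 555 m along the meridian.
Longitude error → 0.005 × 111000 × cos 55.02° = 0.005 × 111000 × 0.5733 ≈ 318.176 m.
The two errors are perpendicular, so the maximum displacement is √(555² + 318.176²) ≈ 639.735 m.

640 m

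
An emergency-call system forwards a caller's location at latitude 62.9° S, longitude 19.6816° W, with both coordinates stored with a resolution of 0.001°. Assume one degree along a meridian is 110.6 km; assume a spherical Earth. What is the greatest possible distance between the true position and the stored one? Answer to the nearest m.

With a 0.001° grid the true value lies within half a step, ±0.001°/2 = ±0.0005°, of the stored one.
North–south component: 0.0005° × 110600 = 55.3 m.
E–W at 62.9°: 0.0005° × 110600 × cos 62.9° = 0.0005 × 110600 × 0.4555 ≈ 25.1916 m.
Combining orthogonally: (55.3² + 25.1916²)^½ ≈ 60.7677 m.

61 m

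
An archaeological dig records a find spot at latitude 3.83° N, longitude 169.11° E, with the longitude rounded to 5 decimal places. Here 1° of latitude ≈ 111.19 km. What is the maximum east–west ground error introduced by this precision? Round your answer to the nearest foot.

2 feet

Rounding to 5 decimal places leaves the longitude within ±5e-06° of the true value.
Parallels shrink by cos φ, so at 3.83° a degree of longitude is 111190 × 0.9978 ≈ 110942 m.
So at most 5e-06° × 110942 ≈ 0.554708 m east–west.
In feet: 0.554708 m ÷ 0.3048 ≈ 1.8199 ft.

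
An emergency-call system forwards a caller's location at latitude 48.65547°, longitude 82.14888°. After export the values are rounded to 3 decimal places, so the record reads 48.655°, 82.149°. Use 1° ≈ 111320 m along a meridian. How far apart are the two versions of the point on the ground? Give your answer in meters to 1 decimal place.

Δlat = 48.65547 − 48.655 = +0.00047°; Δlon = 82.14888 − 82.149 = -0.00012°.
N–S: 0.00047° × 111320 m/° = 52.3204 m.
E–W at 48.655°: -0.00012° × 111320 × cos 48.655° = -0.00012 × 111320 × 0.6606 ≈ -8.82445 m.
Hypotenuse of the two orthogonal shifts: √(52.3204² + 8.82445²) = 53.0594 m.

53.1 meters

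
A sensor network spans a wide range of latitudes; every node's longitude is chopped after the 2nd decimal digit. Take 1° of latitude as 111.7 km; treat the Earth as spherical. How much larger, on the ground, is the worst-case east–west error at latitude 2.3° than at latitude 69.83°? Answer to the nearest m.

731 m

Truncating at 2 decimal places can drop up to a full unit in the last place, so the longitude may be off by as much as 0.01°.
Error at 2.3° = 0.01° × 111700 × cos 2.3° ≈ 1117 × 0.9992 = 1116.1 m.
Error at 69.83° = 0.01° × 111700 × cos 69.83° ≈ 1117 × 0.3448 = 385.15 m.
So the lower-latitude error exceeds the higher by 1116.1 − 385.15 = 730.95 m.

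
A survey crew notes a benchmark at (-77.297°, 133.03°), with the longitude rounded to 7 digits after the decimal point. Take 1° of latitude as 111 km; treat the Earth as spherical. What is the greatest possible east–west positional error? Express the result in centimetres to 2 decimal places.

0.12 centimetres

Rounding to 7 decimal places leaves the longitude within ±5e-08° of the true value.
At latitude 77.297° a degree of longitude spans 111000 m × cos 77.297° = 111000 × 0.2199 ≈ 24408.6 m.
Maximum E–W displacement: 5e-08 × 24408.6 = 0.00122043 m.
That is 0.00122043 m = 0.12204 cm.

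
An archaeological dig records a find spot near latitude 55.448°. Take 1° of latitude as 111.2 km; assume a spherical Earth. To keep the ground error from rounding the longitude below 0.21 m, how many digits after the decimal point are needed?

6 decimal places

At 55.448° one degree of longitude covers 111200 × cos 55.448° ≈ 111200 × 0.5672 ≈ 63067.5 m.
With N decimal places the half-ulp bound is 0.5·10⁻ᴺ°, or 0.5·10⁻ᴺ × 63067.5 m on the ground.
Need 0.5 × 63067.5 × 10⁻ᴺ ≤ 0.21 → 10⁻ᴺ ≤ 6.660e-06, so N ≥ 5.18.
So 6 decimal places suffice (0.0315 m); 5 would allow up to 0.315 m.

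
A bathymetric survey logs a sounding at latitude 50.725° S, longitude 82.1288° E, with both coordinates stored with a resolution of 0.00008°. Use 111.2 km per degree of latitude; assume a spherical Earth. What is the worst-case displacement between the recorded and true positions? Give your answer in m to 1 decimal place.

5.3 m

With a 0.00008° grid the true value lies within half a step, ±0.00008°/2 = ±4e-05°, of the stored one.
Latitude error → 4e-05 × 111200 = 4.448 m along the meridian.
Longitude error → 4e-05 × 111200 × cos 50.725° = 4e-05 × 111200 × 0.6330 ≈ 2.81578 m.
Combining orthogonally: (4.448² + 2.81578²)^½ ≈ 5.26434 m.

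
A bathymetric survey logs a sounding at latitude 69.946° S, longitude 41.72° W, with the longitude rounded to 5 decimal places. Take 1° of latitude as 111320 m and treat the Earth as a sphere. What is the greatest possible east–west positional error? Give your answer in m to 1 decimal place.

0.2 m

Rounding to 5 decimal places leaves the longitude within ±5e-06° of the true value.
One degree of longitude at 69.946° is 111320 × cos 69.946° ≈ 111320 × 0.3429 = 38172.3 m.
Maximum E–W displacement: 5e-06 × 38172.3 = 0.190861 m.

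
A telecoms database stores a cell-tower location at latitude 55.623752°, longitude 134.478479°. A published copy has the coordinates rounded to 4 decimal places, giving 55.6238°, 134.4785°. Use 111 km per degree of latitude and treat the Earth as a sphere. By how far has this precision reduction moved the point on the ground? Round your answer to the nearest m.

The latitude changed by -0.000048° and the longitude by -0.000021°.
North–south shift: -0.000048 × 111000 = -5.328 m.
East–west at this latitude: -0.000021° × 111000 × cos 55.6238° ≈ -0.000021 × 62673.3 = -1.31614 m.
Distance: √(5.328² + 1.31614²) ≈ 5.48815 m.

5 m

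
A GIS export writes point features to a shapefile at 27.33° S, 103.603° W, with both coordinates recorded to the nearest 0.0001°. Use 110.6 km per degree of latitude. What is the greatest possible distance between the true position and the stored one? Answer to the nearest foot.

24 feet

Rounding to 4 decimal places leaves each coordinate within ±5e-05° of the true value.
N–S: 5e-05° × 110600 m/° = 5.53 m.
Longitude error → 5e-05 × 110600 × cos 27.33° = 5e-05 × 110600 × 0.8884 ≈ 4.91272 m.
Combining orthogonally: (5.53² + 4.91272²)^½ ≈ 7.39701 m.
In feet: 7.39701 m ÷ 0.3048 ≈ 24.268 ft.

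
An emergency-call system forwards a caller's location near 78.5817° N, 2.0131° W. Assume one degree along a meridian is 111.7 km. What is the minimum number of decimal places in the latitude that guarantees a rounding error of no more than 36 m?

4 decimal places

One degree of latitude covers 111700 m.
N decimal places → at most half a unit in the last place, 0.5 × 10⁻ᴺ° = 111700/2 × 10⁻ᴺ m.
Setting 55850 × 10⁻ᴺ ≤ 36 gives 10ᴺ ≥ 1551, i.e. N ≥ 3.19.
So 4 decimal places suffice (5.58 m); 3 would allow up to 55.9 m.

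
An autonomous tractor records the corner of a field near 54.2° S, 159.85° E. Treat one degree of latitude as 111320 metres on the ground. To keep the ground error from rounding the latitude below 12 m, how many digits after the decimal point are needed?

One degree of latitude covers 111320 m.
N decimal places → at most half a unit in the last place, 0.5 × 10⁻ᴺ° = 111320/2 × 10⁻ᴺ m.
Need 0.5 × 111320 × 10⁻ᴺ ≤ 12 → 10⁻ᴺ ≤ 2.156e-04, so N ≥ 3.67.
At 3 places the error can reach 55.7 m, but 4 places keeps it to 5.57 m.

4 decimal places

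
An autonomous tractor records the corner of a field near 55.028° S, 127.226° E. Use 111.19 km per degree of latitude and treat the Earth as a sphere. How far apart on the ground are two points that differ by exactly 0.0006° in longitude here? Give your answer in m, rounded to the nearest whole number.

38 m

One degree of longitude here spans 111190 × cos 55.028° = 111190 × 0.5732 ≈ 63731.4 m; 0.0006° of that is 38.2389 m.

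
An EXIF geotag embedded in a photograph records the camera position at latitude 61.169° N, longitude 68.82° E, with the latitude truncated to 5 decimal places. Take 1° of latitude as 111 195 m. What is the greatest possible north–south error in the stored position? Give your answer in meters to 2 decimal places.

1.11 meters

Truncating at 5 decimal places can drop up to a full unit in the last place, so the latitude may be off by as much as 1e-05°.
North–south distance: 1e-05° × 111195 m/° = 1.11195 m.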